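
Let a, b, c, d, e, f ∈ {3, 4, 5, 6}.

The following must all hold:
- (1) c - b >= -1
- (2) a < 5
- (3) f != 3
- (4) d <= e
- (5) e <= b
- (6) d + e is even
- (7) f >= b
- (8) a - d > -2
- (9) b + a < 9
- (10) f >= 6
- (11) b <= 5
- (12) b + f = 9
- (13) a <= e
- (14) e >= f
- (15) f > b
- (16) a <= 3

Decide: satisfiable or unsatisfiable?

From constraints 10 and 14: e ≥ f and f ≥ 6, so e ≥ 6. From constraints 5 and 11: e ≤ b and b ≤ 5, so e ≤ 5. But 5 < 6, so no value of e works.

Unsatisfiable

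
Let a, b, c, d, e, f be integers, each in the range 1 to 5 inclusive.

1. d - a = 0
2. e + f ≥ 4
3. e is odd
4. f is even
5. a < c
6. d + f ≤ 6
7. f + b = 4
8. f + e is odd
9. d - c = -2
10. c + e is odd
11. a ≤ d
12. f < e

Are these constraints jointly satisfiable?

One satisfying assignment is a = 2, b = 2, c = 4, d = 2, e = 5, f = 2.
For the less obvious constraints — constraint 1: d - a = 0; constraint 2: e + f = 7; constraint 6: d + f = 4 — and the others hold by inspection.

Satisfiable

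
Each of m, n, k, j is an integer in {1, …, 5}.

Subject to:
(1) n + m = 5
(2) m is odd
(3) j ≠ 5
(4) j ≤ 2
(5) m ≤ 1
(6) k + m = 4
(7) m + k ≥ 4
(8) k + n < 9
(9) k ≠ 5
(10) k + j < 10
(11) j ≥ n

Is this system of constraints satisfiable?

Unsatisfiable

From constraints 4 and 11: n ≤ j ≤ 2. From constraint 5: m ≤ 1. Hence n + m ≤ 3. But constraint 1 requires n + m = 5, and 5 > 3. Contradiction.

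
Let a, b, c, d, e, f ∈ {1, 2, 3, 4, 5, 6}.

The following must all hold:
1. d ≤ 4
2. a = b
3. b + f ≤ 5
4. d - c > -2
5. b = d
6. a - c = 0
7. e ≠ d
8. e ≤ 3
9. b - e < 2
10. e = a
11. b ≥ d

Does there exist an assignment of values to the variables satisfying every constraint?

From constraints 2, 5, and 10, e = a = b = d, so e = d. But constraint 7 says e ≠ d. Contradiction.

Unsatisfiable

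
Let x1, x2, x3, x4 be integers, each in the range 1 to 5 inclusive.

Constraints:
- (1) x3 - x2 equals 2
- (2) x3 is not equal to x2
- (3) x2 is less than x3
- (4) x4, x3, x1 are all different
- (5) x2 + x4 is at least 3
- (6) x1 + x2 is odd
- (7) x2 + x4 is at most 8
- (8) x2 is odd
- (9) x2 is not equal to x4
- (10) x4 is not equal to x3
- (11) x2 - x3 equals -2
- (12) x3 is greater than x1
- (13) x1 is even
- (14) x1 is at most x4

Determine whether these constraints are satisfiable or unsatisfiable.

Satisfiable

The assignment x1 = 2, x2 = 1, x3 = 3, x4 = 5 works:
  constraint 1 holds since x3 - x2 = 2.
  constraint 5 holds since x2 + x4 = 6.
The rest check out directly.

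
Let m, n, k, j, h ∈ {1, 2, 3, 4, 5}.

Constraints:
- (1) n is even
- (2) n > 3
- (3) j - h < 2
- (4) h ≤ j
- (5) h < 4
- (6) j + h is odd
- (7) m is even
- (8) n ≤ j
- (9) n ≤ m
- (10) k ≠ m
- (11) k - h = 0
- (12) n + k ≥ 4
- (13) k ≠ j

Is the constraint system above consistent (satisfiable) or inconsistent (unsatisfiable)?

Setting (m, n, k, j, h) = (4, 4, 3, 4, 3) satisfies everything: constraint 3: j - h = 1; constraint 11: k - h = 0, and the others follow.

Satisfiable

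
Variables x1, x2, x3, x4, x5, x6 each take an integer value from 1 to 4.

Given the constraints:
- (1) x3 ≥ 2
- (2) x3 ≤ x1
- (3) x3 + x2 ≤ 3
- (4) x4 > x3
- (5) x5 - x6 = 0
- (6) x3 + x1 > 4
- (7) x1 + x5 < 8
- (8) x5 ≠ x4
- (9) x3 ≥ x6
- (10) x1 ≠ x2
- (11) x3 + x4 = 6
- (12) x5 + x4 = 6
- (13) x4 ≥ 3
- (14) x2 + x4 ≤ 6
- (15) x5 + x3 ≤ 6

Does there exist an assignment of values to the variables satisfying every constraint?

Take x1 = 3, x2 = 1, x3 = 2, x4 = 4, x5 = 2, x6 = 2. Then constraint 3: x3 + x2 = 3; constraint 5: x5 - x6 = 0, and every other listed constraint is also met.

Satisfiable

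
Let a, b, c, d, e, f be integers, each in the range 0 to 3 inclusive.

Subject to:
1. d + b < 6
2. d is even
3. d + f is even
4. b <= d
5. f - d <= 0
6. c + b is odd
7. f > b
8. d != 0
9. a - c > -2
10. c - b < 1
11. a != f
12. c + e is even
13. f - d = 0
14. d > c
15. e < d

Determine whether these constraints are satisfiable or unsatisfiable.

Satisfiable

Setting (a, b, c, d, e, f) = (1, 1, 0, 2, 0, 2) satisfies everything: constraint 1: d + b = 3; constraint 5: f - d = 0, and the others follow.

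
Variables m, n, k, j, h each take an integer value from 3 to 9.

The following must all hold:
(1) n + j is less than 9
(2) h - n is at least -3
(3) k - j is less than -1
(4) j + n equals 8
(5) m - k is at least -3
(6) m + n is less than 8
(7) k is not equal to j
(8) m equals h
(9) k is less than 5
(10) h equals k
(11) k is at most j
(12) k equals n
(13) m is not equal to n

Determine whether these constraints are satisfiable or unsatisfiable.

From constraints 8, 10, and 12, m = h = k = n, so m = n. But constraint 13 says m ≠ n. Contradiction.

Unsatisfiable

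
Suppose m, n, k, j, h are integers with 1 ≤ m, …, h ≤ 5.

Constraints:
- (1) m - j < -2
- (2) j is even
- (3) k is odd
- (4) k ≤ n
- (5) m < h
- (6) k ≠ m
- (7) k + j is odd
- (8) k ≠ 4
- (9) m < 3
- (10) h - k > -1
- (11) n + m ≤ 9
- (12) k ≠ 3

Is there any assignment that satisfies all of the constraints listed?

The assignment m = 1, n = 5, k = 5, j = 4, h = 5 works:
  constraint 1 holds since m - j = -3.
  constraint 10 holds since h - k = 0.
  constraint 11 holds since n + m = 6.
The rest check out directly.

Satisfiable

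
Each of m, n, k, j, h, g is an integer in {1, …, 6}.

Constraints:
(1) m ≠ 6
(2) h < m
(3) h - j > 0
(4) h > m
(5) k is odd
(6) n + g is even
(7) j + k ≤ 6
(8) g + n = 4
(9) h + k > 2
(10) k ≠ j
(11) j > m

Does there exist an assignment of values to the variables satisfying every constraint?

Constraints 2, 3, and 11 give j < h, h < m, m < j. Chaining: j < h < m < j, which forces j < j — impossible.

Unsatisfiable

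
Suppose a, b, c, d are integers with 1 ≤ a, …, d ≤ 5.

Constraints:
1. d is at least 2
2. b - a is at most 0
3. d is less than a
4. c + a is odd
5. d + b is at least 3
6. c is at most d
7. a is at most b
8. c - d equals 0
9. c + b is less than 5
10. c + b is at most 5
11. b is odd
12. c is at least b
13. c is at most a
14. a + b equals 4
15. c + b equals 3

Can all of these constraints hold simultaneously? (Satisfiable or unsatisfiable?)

Unsatisfiable

Constraints 3, 6, 7, and 12 give b ≤ c, c ≤ d, d < a, a ≤ b. Chaining: b ≤ c ≤ d < a ≤ b, which forces b < b — impossible.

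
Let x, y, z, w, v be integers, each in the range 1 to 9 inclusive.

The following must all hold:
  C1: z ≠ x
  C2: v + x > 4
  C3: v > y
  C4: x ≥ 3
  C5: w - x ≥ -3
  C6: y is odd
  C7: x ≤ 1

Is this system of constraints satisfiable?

From constraint 4: x ≥ 3. From constraint 7: x ≤ 1. But 1 < 3, so no value of x works.

Unsatisfiable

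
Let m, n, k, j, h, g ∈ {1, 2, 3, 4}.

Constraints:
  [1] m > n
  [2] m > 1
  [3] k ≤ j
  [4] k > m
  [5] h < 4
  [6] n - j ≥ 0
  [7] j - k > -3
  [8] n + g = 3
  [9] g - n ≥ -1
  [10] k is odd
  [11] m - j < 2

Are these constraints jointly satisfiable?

Unsatisfiable

Constraints 1, 3, 4, and 6 give n < m, m < k, k ≤ j, j ≤ n. Chaining: n < m < k ≤ j ≤ n, which forces n < n — impossible.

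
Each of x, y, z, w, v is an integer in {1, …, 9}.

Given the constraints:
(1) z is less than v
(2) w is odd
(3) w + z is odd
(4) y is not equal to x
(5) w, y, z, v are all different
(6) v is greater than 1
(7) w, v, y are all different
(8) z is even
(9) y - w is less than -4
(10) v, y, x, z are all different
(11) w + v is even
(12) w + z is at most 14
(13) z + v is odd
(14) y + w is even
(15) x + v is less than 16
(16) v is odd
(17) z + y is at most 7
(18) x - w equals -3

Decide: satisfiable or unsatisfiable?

Satisfiable

One satisfying assignment is x = 6, y = 3, z = 2, w = 9, v = 7.
For the less obvious constraints — constraint 9: y - w = -6; constraint 12: w + z = 11 — and the others hold by inspection.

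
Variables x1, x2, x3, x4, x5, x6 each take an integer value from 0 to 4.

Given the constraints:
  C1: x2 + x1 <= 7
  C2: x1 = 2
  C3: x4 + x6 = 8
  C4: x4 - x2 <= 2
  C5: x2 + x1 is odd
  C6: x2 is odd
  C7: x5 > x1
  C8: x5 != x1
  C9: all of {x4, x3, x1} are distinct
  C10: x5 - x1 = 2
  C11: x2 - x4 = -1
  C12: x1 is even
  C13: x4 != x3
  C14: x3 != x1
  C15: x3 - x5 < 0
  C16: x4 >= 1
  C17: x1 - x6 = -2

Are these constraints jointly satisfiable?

Take x1 = 2, x2 = 3, x3 = 1, x4 = 4, x5 = 4, x6 = 4. Then constraint 1: x2 + x1 = 5; constraint 3: x4 + x6 = 8, and every other listed constraint is also met.

Satisfiable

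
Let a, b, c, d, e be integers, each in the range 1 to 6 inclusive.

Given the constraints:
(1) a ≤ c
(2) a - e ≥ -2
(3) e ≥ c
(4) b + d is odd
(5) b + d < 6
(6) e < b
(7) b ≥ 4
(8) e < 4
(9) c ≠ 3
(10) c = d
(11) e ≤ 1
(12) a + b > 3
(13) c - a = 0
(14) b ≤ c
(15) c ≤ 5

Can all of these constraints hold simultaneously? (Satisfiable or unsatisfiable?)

From constraints 7 and 14: c ≥ b and b ≥ 4, so c ≥ 4. From constraints 3 and 11: c ≤ e and e ≤ 1, so c ≤ 1. But 1 < 4, so no value of c works.

Unsatisfiable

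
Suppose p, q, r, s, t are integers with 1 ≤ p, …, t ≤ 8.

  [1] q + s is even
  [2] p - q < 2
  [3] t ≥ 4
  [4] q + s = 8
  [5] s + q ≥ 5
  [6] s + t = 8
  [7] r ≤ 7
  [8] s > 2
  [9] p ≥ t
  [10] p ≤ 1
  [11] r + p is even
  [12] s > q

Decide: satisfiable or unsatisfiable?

Unsatisfiable

From constraint 3: t ≥ 4. From constraints 9 and 10: t ≤ p and p ≤ 1, so t ≤ 1. But 1 < 4, so no value of t works.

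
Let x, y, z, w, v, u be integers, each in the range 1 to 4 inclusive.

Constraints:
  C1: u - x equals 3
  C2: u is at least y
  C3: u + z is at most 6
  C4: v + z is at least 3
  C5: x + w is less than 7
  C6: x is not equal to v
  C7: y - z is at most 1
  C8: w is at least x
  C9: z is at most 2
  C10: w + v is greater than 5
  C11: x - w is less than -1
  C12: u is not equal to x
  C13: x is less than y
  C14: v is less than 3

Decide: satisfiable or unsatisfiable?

The assignment x = 1, y = 2, z = 1, w = 4, v = 2, u = 4 works:
  constraint 1 holds since u - x = 3.
  constraint 3 holds since u + z = 5.
  constraint 4 holds since v + z = 3.
The rest check out directly.

Satisfiable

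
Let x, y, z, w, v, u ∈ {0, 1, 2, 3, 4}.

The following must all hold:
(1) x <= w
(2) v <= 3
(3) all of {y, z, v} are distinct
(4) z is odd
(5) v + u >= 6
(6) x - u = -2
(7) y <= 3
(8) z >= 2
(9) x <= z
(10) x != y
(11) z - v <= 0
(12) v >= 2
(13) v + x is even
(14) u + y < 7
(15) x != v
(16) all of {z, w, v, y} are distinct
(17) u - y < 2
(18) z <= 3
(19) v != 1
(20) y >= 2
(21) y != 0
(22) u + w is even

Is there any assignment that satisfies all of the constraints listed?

Unsatisfiable

Constraints 2, 7, 8, 12, 18, and 20 confine each of y, z, v to the 2 values {2, 3}.
Constraint 3 requires all 3 of them to be distinct, but only 2 values are available — impossible by the pigeonhole principle.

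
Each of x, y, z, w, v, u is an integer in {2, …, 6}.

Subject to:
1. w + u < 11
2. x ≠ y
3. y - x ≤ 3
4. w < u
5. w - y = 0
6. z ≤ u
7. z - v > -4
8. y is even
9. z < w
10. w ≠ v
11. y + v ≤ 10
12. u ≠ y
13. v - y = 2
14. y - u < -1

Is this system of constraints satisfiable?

The assignment x = 3, y = 4, z = 3, w = 4, v = 6, u = 6 works:
  constraint 1 holds since w + u = 10.
  constraint 3 holds since y - x = 1.
  constraint 5 holds since w - y = 0.
The rest check out directly.

Satisfiable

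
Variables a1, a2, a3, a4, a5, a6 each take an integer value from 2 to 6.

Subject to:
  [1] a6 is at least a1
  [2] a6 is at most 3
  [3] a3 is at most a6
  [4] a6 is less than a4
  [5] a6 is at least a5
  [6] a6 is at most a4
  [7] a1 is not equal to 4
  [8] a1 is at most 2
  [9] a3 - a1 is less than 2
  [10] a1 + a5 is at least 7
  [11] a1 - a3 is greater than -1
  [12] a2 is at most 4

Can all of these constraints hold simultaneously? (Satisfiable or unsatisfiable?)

From constraint 8: a1 ≤ 2. From constraints 2 and 5: a5 ≤ a6 ≤ 3. Hence a1 + a5 ≤ 5. But constraint 10 requires a1 + a5 ≥ 7, and 7 > 5. Contradiction.

Unsatisfiable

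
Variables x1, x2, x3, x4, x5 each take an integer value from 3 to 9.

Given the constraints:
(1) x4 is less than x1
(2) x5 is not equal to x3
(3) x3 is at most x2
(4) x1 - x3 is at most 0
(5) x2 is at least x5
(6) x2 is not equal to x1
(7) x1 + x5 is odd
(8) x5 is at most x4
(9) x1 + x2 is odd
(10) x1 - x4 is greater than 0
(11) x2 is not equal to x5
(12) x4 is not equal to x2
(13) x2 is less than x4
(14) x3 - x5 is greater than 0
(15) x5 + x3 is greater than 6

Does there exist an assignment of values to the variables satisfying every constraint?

Constraints 3, 4, 10, and 13 give x1 ≤ x3, x3 ≤ x2, x2 < x4, x4 < x1. Chaining: x1 ≤ x3 ≤ x2 < x4 < x1, which forces x1 < x1 — impossible.

Unsatisfiable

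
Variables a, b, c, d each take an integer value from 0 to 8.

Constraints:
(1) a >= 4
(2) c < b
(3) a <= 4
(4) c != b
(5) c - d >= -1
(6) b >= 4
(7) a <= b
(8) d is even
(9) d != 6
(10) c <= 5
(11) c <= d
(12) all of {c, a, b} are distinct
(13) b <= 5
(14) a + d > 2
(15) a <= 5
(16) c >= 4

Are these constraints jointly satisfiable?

Unsatisfiable

Constraints 1, 6, 10, 13, 15, and 16 confine each of c, a, b to the 2 values {4, 5}.
Constraint 12 requires all 3 of them to be distinct, but only 2 values are available — impossible by the pigeonhole principle.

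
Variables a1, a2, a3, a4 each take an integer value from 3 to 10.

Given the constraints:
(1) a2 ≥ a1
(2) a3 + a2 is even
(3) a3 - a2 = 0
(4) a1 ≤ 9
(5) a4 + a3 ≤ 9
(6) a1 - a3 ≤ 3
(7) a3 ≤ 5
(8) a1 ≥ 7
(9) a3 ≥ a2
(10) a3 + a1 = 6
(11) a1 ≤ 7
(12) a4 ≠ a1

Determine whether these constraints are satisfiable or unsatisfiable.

From constraints 1 and 8: a2 ≥ a1 and a1 ≥ 7, so a2 ≥ 7. From constraints 7 and 9: a2 ≤ a3 and a3 ≤ 5, so a2 ≤ 5. But 5 < 7, so no value of a2 works.

Unsatisfiable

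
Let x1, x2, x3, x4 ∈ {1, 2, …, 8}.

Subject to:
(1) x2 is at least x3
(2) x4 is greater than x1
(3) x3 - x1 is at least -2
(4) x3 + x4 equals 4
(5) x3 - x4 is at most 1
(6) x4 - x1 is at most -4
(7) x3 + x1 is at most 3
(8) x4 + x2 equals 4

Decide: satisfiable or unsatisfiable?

Constraints 3, 5, and 6 give x3 − x1 ≥ -2, x1 − x4 ≥ 4, x4 − x3 ≥ -1.
Adding all 3 inequalities: the left sides telescope to 0, and the right sides sum to (-2) + 4 + (-1) = 1. So 0 ≥ 1, which is false.

Unsatisfiable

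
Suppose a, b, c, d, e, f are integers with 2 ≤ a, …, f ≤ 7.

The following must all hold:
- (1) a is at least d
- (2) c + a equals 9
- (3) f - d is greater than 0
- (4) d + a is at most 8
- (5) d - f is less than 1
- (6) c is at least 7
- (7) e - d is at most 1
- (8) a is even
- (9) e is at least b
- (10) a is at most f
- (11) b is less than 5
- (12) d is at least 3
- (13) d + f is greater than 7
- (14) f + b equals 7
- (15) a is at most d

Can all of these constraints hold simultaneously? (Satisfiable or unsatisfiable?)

Unsatisfiable

From constraint 6: c ≥ 7. From constraints 1 and 12: a ≥ d ≥ 3. Hence c + a ≥ 10. But constraint 2 requires c + a = 9, and 9 < 10. Contradiction.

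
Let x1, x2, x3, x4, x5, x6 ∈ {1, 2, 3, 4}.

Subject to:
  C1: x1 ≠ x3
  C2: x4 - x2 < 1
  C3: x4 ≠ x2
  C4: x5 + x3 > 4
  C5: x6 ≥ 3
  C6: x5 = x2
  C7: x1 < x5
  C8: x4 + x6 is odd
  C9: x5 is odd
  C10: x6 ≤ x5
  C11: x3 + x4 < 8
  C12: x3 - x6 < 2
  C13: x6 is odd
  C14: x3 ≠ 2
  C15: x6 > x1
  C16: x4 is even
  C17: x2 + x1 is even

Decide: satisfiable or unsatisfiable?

Satisfiable

One satisfying assignment is x1 = 1, x2 = 3, x3 = 3, x4 = 2, x5 = 3, x6 = 3.
For the less obvious constraints — constraint 2: x4 - x2 = -1; constraint 4: x5 + x3 = 6 — and the others hold by inspection.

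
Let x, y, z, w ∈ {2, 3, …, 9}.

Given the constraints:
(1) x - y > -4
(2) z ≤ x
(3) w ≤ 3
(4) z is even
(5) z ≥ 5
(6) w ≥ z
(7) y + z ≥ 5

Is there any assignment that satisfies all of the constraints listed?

From constraint 5: z ≥ 5. From constraints 3 and 6: z ≤ w and w ≤ 3, so z ≤ 3. But 3 < 5, so no value of z works.

Unsatisfiable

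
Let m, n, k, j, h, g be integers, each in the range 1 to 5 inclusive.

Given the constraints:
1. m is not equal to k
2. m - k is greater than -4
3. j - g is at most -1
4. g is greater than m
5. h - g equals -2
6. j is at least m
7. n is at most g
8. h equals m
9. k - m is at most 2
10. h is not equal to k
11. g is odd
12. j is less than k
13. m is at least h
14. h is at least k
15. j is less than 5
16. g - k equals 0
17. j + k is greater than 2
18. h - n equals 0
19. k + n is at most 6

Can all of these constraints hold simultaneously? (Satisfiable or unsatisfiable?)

Constraints 6, 12, 13, and 14 give h ≤ m, m ≤ j, j < k, k ≤ h. Chaining: h ≤ m ≤ j < k ≤ h, which forces h < h — impossible.

Unsatisfiable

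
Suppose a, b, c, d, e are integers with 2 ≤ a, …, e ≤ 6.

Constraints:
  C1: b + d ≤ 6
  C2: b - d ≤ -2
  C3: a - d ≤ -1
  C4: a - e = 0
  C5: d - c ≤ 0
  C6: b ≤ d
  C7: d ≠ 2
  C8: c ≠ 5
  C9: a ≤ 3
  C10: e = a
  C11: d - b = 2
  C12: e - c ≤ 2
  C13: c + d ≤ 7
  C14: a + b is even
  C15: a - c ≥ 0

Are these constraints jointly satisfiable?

Unsatisfiable

Constraints 3, 5, and 15 give a − c ≥ 0, c − d ≥ 0, d − a ≥ 1.
Adding all 3 inequalities: the left sides telescope to 0, and the right sides sum to 0 + 0 + 1 = 1. So 0 ≥ 1, which is false.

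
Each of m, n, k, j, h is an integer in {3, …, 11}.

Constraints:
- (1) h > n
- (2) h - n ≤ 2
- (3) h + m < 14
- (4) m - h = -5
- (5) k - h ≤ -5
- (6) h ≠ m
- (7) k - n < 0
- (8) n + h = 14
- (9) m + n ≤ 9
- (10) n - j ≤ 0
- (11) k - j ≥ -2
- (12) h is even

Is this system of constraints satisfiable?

Unsatisfiable

Constraints 2, 5, 10, and 11 give h − k ≥ 5, k − j ≥ -2, j − n ≥ 0, n − h ≥ -2.
Adding all 4 inequalities: the left sides telescope to 0, and the right sides sum to 5 + (-2) + 0 + (-2) = 1. So 0 ≥ 1, which is false.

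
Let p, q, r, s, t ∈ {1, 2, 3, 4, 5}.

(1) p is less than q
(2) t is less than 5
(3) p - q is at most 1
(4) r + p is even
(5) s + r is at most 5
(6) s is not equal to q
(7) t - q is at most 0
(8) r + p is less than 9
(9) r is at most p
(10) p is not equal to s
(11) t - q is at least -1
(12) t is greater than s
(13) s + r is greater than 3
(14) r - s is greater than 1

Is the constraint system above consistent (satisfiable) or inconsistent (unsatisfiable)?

Satisfiable

Setting (p, q, r, s, t) = (3, 4, 3, 1, 4) satisfies everything: constraint 3: p - q = -1; constraint 5: s + r = 4; constraint 7: t - q = 0, and the others follow.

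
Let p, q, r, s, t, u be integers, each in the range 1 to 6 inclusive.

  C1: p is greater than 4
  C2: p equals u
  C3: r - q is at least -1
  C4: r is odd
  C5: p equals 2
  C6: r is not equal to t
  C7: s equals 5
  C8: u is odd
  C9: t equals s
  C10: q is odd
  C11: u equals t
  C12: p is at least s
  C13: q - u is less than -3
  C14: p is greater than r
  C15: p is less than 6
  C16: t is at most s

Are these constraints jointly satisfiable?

Unsatisfiable

Constraint 5 fixes p = 2 and constraint 7 fixes s = 5. Constraints 2, 9, and 11 give p = u = t = s, so p = s. But 2 ≠ 5 — contradiction.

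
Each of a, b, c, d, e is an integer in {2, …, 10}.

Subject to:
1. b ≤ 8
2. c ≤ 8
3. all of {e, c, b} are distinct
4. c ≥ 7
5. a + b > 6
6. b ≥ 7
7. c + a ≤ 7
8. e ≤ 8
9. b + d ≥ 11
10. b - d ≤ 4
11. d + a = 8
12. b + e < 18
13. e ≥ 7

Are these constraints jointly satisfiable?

Constraints 1, 2, 4, 6, 8, and 13 confine each of e, c, b to the 2 values {7, 8}.
Constraint 3 requires all 3 of them to be distinct, but only 2 values are available — impossible by the pigeonhole principle.

Unsatisfiable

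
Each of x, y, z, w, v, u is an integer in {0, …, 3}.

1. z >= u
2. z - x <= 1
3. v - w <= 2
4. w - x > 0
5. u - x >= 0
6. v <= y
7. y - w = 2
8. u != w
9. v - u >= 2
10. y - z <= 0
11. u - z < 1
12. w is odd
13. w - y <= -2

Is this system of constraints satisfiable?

Constraints 2, 3, 5, 9, 10, and 13 give z − y ≥ 0, y − w ≥ 2, w − v ≥ -2, v − u ≥ 2, u − x ≥ 0, x − z ≥ -1.
Adding all 6 inequalities: the left sides telescope to 0, and the right sides sum to 0 + 2 + (-2) + 2 + 0 + (-1) = 1. So 0 ≥ 1, which is false.

Unsatisfiable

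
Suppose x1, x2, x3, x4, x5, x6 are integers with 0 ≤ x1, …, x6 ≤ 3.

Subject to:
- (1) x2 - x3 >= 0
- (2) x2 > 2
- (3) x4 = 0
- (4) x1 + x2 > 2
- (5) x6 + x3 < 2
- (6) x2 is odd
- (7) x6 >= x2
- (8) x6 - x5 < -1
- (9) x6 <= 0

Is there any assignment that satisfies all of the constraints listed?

Unsatisfiable

From constraint 2: x2 ≥ 3. From constraints 7 and 9: x2 ≤ x6 and x6 ≤ 0, so x2 ≤ 0. But 0 < 3, so no value of x2 works.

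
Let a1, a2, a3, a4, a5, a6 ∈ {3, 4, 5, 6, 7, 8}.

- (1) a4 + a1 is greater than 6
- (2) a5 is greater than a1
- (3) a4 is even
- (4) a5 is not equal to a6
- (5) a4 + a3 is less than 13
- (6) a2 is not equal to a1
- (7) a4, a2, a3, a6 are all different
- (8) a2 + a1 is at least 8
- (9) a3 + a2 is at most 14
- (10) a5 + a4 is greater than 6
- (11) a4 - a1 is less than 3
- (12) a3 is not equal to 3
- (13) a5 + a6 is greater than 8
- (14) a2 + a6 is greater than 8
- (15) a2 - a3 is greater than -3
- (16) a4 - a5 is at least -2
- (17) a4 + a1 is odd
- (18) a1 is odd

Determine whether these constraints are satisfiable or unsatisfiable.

Satisfiable

Try a1 = 3, a2 = 6, a3 = 7, a4 = 4, a5 = 4, a6 = 5.
Check constraint 1: a4 + a1 = 7; constraint 5: a4 + a3 = 11; constraint 8: a2 + a1 = 9. The remaining constraints are straightforward to verify.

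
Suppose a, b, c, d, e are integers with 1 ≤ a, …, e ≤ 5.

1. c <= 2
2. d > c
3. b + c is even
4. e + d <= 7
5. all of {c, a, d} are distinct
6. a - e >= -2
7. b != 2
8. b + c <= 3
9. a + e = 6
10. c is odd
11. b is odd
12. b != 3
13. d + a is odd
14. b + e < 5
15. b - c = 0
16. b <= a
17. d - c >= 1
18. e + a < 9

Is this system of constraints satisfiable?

Satisfiable

The assignment a = 3, b = 1, c = 1, d = 4, e = 3 works:
  constraint 4 holds since e + d = 7.
  constraint 6 holds since a - e = 0.
  constraint 8 holds since b + c = 2.
The rest check out directly.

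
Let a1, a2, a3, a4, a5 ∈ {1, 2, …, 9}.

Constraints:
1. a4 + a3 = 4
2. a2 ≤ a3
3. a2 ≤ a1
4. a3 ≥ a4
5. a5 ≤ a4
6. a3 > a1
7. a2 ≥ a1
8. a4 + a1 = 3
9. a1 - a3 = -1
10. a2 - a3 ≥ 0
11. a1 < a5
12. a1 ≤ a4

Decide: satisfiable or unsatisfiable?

Constraints 3, 4, 5, 10, and 11 give a5 ≤ a4, a4 ≤ a3, a3 ≤ a2, a2 ≤ a1, a1 < a5. Chaining: a5 ≤ a4 ≤ a3 ≤ a2 ≤ a1 < a5, which forces a5 < a5 — impossible.

Unsatisfiable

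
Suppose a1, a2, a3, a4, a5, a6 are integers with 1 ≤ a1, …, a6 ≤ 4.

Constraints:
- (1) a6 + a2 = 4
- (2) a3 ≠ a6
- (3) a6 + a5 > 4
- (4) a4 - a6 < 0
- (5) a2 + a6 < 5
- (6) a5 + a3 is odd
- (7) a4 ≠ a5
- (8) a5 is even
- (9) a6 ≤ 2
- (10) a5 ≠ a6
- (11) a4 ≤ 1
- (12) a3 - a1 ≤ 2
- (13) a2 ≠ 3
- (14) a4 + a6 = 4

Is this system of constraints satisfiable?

Unsatisfiable

From constraint 11: a4 ≤ 1. From constraint 9: a6 ≤ 2. Hence a4 + a6 ≤ 3. But constraint 14 requires a4 + a6 = 4, and 4 > 3. Contradiction.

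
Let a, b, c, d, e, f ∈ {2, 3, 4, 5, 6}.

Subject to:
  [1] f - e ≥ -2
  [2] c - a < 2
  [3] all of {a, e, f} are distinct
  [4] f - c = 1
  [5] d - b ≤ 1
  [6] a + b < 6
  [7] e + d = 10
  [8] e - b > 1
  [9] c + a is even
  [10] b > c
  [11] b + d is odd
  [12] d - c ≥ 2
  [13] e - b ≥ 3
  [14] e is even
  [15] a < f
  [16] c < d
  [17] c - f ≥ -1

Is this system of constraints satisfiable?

Unsatisfiable

Constraints 1, 5, 12, 13, and 17 give d − c ≥ 2, c − f ≥ -1, f − e ≥ -2, e − b ≥ 3, b − d ≥ -1.
Adding all 5 inequalities: the left sides telescope to 0, and the right sides sum to 2 + (-1) + (-2) + 3 + (-1) = 1. So 0 ≥ 1, which is false.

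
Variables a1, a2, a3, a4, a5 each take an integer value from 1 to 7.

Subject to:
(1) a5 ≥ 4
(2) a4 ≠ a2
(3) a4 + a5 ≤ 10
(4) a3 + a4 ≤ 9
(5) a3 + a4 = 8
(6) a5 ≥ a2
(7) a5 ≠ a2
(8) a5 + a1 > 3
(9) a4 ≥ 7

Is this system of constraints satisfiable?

From constraint 9: a4 ≥ 7. From constraint 1: a5 ≥ 4. Hence a4 + a5 ≥ 11. But constraint 3 requires a4 + a5 ≤ 10, and 10 < 11. Contradiction.

Unsatisfiable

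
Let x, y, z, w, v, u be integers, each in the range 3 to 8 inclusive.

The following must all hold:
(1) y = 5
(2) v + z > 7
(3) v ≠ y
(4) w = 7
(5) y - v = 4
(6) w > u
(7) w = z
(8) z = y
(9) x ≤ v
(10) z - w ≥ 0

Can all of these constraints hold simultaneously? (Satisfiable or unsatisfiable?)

Constraint 4 fixes w = 7 and constraint 1 fixes y = 5. Constraints 7 and 8 give w = z = y, so w = y. But 7 ≠ 5 — contradiction.

Unsatisfiable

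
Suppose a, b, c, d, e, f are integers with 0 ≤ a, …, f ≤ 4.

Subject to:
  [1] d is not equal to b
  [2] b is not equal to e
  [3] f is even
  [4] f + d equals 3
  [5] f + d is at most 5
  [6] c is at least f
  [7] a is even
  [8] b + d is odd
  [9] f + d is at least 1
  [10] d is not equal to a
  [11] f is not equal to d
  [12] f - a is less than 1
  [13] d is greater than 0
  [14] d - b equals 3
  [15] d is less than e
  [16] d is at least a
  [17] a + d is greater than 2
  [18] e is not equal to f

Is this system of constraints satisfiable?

The assignment a = 0, b = 0, c = 4, d = 3, e = 4, f = 0 works:
  constraint 4 holds since f + d = 3.
  constraint 5 holds since f + d = 3.
The rest check out directly.

Satisfiable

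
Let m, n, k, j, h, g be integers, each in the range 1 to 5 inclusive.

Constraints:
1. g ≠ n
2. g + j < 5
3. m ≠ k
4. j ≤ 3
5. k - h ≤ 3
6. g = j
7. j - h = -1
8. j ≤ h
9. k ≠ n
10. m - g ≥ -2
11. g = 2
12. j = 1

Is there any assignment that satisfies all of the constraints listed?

Unsatisfiable

Constraint 11 fixes g = 2 and constraint 12 fixes j = 1, but constraint 6 requires g = j. Since 2 ≠ 1, contradiction.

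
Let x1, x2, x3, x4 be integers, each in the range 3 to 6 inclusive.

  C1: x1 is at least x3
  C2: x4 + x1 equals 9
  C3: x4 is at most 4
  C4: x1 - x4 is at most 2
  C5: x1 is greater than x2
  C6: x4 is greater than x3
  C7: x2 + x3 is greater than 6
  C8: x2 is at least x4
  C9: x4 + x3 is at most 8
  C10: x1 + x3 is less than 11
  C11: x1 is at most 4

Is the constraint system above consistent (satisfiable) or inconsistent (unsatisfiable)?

Unsatisfiable

From constraint 3: x4 ≤ 4. From constraint 11: x1 ≤ 4. Hence x4 + x1 ≤ 8. But constraint 2 requires x4 + x1 = 9, and 9 > 8. Contradiction.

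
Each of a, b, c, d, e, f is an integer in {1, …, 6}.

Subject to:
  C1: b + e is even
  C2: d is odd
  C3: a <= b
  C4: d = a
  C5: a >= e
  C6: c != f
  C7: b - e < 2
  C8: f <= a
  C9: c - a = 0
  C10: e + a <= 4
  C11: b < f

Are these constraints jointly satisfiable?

Unsatisfiable

Constraints 3, 8, and 11 give f ≤ a, a ≤ b, b < f. Chaining: f ≤ a ≤ b < f, which forces f < f — impossible.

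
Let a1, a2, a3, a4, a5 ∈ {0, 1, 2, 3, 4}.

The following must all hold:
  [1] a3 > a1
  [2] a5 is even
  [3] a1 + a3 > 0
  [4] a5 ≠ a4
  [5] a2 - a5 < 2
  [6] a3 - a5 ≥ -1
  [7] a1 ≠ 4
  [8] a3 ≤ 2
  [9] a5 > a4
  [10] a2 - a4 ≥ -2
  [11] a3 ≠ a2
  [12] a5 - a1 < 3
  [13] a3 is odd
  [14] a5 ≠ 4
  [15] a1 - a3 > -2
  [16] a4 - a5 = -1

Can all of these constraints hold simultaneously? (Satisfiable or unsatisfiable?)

Satisfiable

Take a1 = 0, a2 = 2, a3 = 1, a4 = 1, a5 = 2. Then constraint 3: a1 + a3 = 1; constraint 5: a2 - a5 = 0, and every other listed constraint is also met.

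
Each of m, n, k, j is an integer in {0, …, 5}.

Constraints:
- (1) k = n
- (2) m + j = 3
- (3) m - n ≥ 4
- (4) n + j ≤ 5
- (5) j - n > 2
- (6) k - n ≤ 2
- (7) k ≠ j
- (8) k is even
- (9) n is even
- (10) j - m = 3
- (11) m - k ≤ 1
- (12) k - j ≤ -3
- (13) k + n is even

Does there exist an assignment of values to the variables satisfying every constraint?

Constraints 3, 6, and 11 give k − m ≥ -1, m − n ≥ 4, n − k ≥ -2.
Adding all 3 inequalities: the left sides telescope to 0, and the right sides sum to (-1) + 4 + (-2) = 1. So 0 ≥ 1, which is false.

Unsatisfiable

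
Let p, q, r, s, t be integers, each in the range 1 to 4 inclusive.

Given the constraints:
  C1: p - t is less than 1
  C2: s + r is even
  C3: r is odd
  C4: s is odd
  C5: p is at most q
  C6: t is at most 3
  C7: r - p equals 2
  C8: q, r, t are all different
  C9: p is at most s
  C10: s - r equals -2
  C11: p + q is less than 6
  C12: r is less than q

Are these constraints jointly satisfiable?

Satisfiable

The assignment p = 1, q = 4, r = 3, s = 1, t = 1 works:
  constraint 1 holds since p - t = 0.
  constraint 7 holds since r - p = 2.
  constraint 10 holds since s - r = -2.
The rest check out directly.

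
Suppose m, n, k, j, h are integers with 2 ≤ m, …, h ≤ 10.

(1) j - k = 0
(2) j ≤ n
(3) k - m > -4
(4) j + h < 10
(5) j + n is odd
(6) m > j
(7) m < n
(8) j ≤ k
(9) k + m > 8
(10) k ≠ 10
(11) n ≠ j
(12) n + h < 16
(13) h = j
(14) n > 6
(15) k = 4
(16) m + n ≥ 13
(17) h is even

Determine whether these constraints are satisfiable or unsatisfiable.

The assignment m = 7, n = 9, k = 4, j = 4, h = 4 works:
  constraint 1 holds since j - k = 0.
  constraint 3 holds since k - m = -3.
The rest check out directly.

Satisfiable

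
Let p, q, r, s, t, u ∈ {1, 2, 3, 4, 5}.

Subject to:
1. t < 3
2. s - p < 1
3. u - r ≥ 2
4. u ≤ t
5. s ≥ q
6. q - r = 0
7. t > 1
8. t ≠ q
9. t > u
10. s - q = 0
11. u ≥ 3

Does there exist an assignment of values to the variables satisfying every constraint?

Unsatisfiable

From constraints 4 and 11: t ≥ u and u ≥ 3, so t ≥ 3. From constraint 1: t ≤ 2. But 2 < 3, so no value of t works.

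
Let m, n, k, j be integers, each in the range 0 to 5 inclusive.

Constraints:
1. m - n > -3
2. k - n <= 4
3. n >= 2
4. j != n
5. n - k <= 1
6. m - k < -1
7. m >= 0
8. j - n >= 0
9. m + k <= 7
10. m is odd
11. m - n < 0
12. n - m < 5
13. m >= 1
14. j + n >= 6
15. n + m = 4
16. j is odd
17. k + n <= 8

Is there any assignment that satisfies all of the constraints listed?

The assignment m = 1, n = 3, k = 5, j = 5 works:
  constraint 1 holds since m - n = -2.
  constraint 2 holds since k - n = 2.
  constraint 5 holds since n - k = -2.
The rest check out directly.

Satisfiable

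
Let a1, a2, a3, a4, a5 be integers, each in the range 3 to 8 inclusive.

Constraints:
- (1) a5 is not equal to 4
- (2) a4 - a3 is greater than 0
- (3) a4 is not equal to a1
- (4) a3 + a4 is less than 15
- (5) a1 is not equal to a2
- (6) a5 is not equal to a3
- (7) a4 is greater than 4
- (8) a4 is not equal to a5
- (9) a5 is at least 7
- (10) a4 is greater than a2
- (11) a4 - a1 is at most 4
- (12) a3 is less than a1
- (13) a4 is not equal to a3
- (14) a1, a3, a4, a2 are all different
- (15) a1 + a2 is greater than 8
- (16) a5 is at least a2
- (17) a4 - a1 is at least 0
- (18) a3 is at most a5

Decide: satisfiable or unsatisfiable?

Satisfiable

Try a1 = 7, a2 = 3, a3 = 5, a4 = 8, a5 = 7.
Check constraint 2: a4 - a3 = 3; constraint 4: a3 + a4 = 13; constraint 11: a4 - a1 = 1. The remaining constraints are straightforward to verify.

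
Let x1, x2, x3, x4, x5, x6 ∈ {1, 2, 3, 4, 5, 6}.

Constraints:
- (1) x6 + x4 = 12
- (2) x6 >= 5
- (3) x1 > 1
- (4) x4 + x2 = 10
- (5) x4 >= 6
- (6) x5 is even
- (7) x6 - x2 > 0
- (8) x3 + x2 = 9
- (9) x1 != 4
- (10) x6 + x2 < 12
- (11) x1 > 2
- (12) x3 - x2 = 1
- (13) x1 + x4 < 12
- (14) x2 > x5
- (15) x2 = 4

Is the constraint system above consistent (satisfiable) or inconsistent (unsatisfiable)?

Take x1 = 5, x2 = 4, x3 = 5, x4 = 6, x5 = 2, x6 = 6. Then constraint 1: x6 + x4 = 12; constraint 4: x4 + x2 = 10; constraint 7: x6 - x2 = 2, and every other listed constraint is also met.

Satisfiable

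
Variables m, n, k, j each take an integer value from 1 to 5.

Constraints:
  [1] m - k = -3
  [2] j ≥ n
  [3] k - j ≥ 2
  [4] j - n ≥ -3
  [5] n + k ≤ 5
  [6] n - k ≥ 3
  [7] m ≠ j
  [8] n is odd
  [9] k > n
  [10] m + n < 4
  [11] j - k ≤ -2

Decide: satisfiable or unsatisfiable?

Unsatisfiable

Constraints 3, 4, and 6 give j − n ≥ -3, n − k ≥ 3, k − j ≥ 2.
Adding all 3 inequalities: the left sides telescope to 0, and the right sides sum to (-3) + 3 + 2 = 2. So 0 ≥ 2, which is false.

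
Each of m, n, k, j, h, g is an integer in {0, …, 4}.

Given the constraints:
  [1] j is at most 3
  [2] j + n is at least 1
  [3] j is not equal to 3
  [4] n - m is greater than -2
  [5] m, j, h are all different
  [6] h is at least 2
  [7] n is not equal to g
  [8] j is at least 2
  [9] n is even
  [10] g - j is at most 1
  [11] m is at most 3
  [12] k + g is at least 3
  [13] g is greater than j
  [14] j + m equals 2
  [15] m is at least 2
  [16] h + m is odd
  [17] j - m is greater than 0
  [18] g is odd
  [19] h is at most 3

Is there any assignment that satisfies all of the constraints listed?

Unsatisfiable

Constraints 1, 6, 8, 11, 15, and 19 confine each of m, j, h to the 2 values {2, 3}.
Constraint 5 requires all 3 of them to be distinct, but only 2 values are available — impossible by the pigeonhole principle.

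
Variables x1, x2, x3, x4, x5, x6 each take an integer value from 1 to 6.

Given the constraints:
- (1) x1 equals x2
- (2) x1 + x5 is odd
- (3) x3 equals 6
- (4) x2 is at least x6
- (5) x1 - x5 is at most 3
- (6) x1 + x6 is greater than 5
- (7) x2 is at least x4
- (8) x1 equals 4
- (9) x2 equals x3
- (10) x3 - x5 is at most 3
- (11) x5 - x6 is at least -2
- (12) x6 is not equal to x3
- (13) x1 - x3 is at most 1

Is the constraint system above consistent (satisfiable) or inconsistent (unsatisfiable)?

Constraint 8 fixes x1 = 4 and constraint 3 fixes x3 = 6. Constraints 1 and 9 give x1 = x2 = x3, so x1 = x3. But 4 ≠ 6 — contradiction.

Unsatisfiable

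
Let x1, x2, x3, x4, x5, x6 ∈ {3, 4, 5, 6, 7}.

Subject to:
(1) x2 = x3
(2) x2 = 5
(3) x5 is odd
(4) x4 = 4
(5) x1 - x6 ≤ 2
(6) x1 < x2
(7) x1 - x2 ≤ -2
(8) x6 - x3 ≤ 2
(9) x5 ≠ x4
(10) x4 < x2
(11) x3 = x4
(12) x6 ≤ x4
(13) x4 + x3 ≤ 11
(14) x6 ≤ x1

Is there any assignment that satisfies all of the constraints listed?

Constraint 2 fixes x2 = 5 and constraint 4 fixes x4 = 4. Constraints 1 and 11 give x2 = x3 = x4, so x2 = x4. But 5 ≠ 4 — contradiction.

Unsatisfiable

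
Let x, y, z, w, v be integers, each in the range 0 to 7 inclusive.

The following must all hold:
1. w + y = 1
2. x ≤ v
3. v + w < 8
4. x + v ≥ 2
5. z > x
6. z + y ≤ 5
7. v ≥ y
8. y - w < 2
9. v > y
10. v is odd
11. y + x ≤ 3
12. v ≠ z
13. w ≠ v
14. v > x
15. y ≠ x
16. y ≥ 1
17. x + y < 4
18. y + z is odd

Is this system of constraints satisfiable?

Satisfiable

Setting (x, y, z, w, v) = (0, 1, 2, 0, 5) satisfies everything: constraint 1: w + y = 1; constraint 3: v + w = 5, and the others follow.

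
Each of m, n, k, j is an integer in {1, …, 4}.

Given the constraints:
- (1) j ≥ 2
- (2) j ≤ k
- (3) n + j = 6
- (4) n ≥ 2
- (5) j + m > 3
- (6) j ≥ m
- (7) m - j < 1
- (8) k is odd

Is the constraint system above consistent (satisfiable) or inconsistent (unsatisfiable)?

Satisfiable

Setting (m, n, k, j) = (3, 3, 3, 3) satisfies everything: constraint 3: n + j = 6; constraint 5: j + m = 6; constraint 7: m - j = 0, and the others follow.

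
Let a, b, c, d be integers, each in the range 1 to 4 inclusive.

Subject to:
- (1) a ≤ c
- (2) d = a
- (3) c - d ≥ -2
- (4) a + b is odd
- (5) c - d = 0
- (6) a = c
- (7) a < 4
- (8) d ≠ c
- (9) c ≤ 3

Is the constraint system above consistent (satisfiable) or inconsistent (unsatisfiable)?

From constraints 2 and 6, d = a = c, so d = c. But constraint 8 says d ≠ c. Contradiction.

Unsatisfiable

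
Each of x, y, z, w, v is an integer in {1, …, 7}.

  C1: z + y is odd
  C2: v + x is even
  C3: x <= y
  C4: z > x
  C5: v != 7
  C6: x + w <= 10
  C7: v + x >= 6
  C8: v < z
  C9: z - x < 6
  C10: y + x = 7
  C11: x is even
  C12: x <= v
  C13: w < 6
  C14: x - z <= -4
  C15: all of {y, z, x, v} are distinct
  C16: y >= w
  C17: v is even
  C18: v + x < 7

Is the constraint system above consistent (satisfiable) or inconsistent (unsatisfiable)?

The assignment x = 2, y = 5, z = 6, w = 5, v = 4 works:
  constraint 6 holds since x + w = 7.
  constraint 7 holds since v + x = 6.
  constraint 9 holds since z - x = 4.
The rest check out directly.

Satisfiable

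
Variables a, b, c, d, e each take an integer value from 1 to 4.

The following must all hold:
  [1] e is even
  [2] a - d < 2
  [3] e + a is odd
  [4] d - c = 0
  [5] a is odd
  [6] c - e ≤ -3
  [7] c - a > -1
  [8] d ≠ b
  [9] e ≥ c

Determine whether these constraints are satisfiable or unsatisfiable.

The assignment a = 1, b = 3, c = 1, d = 1, e = 4 works:
  constraint 2 holds since a - d = 0.
  constraint 4 holds since d - c = 0.
The rest check out directly.

Satisfiable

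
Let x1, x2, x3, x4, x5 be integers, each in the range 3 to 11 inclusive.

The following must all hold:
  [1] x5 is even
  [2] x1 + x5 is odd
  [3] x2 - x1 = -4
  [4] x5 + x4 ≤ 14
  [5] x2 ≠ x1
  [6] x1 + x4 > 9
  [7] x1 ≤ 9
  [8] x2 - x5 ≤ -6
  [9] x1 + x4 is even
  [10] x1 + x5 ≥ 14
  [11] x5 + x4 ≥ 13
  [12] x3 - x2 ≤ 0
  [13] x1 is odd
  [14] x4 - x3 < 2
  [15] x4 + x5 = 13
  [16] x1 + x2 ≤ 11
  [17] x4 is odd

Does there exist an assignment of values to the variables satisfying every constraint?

Try x1 = 7, x2 = 3, x3 = 3, x4 = 3, x5 = 10.
Check constraint 3: x2 - x1 = -4; constraint 4: x5 + x4 = 13. The remaining constraints are straightforward to verify.

Satisfiable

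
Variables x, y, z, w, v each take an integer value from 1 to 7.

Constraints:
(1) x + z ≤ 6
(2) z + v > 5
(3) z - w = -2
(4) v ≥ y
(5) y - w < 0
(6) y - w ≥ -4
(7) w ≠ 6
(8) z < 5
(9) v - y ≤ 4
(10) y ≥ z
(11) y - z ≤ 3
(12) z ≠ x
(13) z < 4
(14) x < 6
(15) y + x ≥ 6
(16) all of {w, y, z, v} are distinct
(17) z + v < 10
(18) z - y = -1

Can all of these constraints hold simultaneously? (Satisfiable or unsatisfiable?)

Try x = 3, y = 3, z = 2, w = 4, v = 6.
Check constraint 1: x + z = 5; constraint 2: z + v = 8. The remaining constraints are straightforward to verify.

Satisfiable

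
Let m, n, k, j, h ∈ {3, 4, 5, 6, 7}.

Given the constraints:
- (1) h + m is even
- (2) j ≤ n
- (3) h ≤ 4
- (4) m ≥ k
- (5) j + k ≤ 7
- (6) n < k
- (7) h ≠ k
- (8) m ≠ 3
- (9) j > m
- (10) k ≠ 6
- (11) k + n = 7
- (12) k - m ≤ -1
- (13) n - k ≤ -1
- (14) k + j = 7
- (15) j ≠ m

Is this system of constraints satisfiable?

Unsatisfiable

Constraints 2, 6, 9, and 12 give m < j, j ≤ n, n < k, k < m. Chaining: m < j ≤ n < k < m, which forces m < m — impossible.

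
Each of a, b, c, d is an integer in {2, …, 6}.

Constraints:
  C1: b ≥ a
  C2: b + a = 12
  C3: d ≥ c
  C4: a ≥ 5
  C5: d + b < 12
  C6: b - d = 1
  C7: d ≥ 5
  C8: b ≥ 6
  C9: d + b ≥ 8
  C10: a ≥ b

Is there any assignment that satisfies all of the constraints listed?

Satisfiable

Take a = 6, b = 6, c = 5, d = 5. Then constraint 2: b + a = 12; constraint 5: d + b = 11; constraint 6: b - d = 1, and every other listed constraint is also met.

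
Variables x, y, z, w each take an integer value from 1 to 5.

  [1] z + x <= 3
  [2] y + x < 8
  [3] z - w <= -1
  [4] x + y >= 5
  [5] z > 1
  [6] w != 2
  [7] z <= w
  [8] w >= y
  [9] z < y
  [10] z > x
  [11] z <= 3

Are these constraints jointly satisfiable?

Try x = 1, y = 4, z = 2, w = 4.
Check constraint 1: z + x = 3; constraint 2: y + x = 5. The remaining constraints are straightforward to verify.

Satisfiable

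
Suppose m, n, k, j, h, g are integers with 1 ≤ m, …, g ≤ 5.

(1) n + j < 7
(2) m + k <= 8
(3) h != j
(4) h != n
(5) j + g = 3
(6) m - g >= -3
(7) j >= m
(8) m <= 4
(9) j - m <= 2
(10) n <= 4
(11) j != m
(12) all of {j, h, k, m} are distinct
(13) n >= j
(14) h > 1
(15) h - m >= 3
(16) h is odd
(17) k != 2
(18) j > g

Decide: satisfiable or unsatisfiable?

The assignment m = 1, n = 2, k = 4, j = 2, h = 5, g = 1 works:
  constraint 1 holds since n + j = 4.
  constraint 2 holds since m + k = 5.
  constraint 5 holds since j + g = 3.
The rest check out directly.

Satisfiable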